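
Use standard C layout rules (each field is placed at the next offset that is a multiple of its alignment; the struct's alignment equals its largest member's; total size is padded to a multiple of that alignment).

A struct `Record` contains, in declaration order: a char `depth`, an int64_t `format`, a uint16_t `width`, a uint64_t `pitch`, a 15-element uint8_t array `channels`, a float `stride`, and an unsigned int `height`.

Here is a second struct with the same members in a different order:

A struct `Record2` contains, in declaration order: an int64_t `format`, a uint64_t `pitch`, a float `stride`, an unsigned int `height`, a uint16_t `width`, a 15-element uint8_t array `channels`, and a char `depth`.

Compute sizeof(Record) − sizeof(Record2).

depth at 0 (size 1, align 1) → ends 1
pad 7 to align 8 for format
format at 8 (size 8, align 8) → ends 16
width at 16 (size 2, align 2) → ends 18
pad 6 to align 8 for pitch
pitch at 24 (size 8, align 8) → ends 32
channels at 32 (size 15, align 1) → ends 47
pad 1 to align 4 for stride
stride at 48 (size 4, align 4) → ends 52
height at 52 (size 4, align 4) → ends 56
total 56 bytes, alignment 8
— Record2 —
format at 0 (size 8, align 8) → ends 8
pitch at 8 (size 8, align 8) → ends 16
stride at 16 (size 4, align 4) → ends 20
height at 20 (size 4, align 4) → ends 24
width at 24 (size 2, align 2) → ends 26
channels at 26 (size 15, align 1) → ends 41
depth at 41 (size 1, align 1) → ends 42
tail pad 6 to reach multiple of 8
total 48 bytes, alignment 8
56 − 48 = 8

8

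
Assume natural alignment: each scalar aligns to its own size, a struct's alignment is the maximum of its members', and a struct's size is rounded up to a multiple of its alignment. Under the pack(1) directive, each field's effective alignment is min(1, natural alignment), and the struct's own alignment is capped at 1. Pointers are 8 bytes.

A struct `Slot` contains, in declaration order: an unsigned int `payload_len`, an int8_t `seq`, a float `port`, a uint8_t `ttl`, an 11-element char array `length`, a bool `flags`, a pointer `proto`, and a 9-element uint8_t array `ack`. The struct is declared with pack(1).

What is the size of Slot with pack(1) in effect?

0..4  payload_len  (4B, 1-aligned)
4..5  seq  (1B, 1-aligned)
5..9  port  (4B, 1-aligned)
9..10  ttl  (1B, 1-aligned)
10..21  length  (11B, 1-aligned)
21..22  flags  (1B, 1-aligned)
22..30  proto  (8B, 1-aligned)
30..39  ack  (9B, 1-aligned)
sizeof = 39, alignof = 1

39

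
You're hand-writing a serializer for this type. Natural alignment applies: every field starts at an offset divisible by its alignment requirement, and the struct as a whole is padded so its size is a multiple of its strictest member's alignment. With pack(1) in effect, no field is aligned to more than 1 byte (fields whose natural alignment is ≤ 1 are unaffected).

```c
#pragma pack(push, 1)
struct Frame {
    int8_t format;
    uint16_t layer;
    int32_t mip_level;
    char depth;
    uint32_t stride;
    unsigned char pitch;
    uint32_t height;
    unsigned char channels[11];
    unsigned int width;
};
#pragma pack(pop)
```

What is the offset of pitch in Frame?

format at 0 (size 1, align 1) → ends 1
layer at 1 (size 2, align 1) → ends 3
mip_level at 3 (size 4, align 1) → ends 7
depth at 7 (size 1, align 1) → ends 8
stride at 8 (size 4, align 1) → ends 12
pitch at 12 (size 1, align 1) → ends 13

12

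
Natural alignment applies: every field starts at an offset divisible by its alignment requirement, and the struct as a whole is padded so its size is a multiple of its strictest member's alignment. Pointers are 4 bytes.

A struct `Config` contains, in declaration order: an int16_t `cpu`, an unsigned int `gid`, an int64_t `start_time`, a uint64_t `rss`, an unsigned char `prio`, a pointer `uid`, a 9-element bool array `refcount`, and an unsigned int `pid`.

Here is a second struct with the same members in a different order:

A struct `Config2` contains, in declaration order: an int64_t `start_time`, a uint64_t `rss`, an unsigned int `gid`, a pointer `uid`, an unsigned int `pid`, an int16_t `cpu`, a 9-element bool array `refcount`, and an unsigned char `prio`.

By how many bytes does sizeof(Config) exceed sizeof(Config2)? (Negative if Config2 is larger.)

8

cpu at 0 (size 2, align 2) → ends 2
pad 2 to align 4 for gid
gid at 4 (size 4, align 4) → ends 8
start_time at 8 (size 8, align 8) → ends 16
rss at 16 (size 8, align 8) → ends 24
prio at 24 (size 1, align 1) → ends 25
pad 3 to align 4 for uid
uid at 28 (size 4, align 4) → ends 32
refcount at 32 (size 9, align 1) → ends 41
pad 3 to align 4 for pid
pid at 44 (size 4, align 4) → ends 48
total 48 bytes, alignment 8
— Config2 —
start_time at 0 (size 8, align 8) → ends 8
rss at 8 (size 8, align 8) → ends 16
gid at 16 (size 4, align 4) → ends 20
uid at 20 (size 4, align 4) → ends 24
pid at 24 (size 4, align 4) → ends 28
cpu at 28 (size 2, align 2) → ends 30
refcount at 30 (size 9, align 1) → ends 39
prio at 39 (size 1, align 1) → ends 40
total 40 bytes, alignment 8
48 − 40 = 8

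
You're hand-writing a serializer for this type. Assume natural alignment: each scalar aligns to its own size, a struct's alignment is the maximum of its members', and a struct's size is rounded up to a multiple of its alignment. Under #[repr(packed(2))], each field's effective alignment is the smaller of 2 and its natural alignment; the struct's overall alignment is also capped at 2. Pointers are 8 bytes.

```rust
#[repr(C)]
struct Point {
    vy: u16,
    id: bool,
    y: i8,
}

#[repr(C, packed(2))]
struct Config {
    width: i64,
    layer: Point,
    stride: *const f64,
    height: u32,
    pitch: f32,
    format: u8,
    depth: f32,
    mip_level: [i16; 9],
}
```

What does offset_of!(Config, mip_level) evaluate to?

34

Point: @0: vy [2B, align 2] → 2; @2: id [1B, align 1] → 3; @3: y [1B, align 1] → 4; size 4, align 2
@0: width [8B, align 2] → 8
@8: layer [4B, align 2] → 12
@12: stride [8B, align 2] → 20
@20: height [4B, align 2] → 24
@24: pitch [4B, align 2] → 28
@28: format [1B, align 1] → 29
+1 pad (align 2)
@30: depth [4B, align 2] → 34
@34: mip_level [18B, align 2] → 52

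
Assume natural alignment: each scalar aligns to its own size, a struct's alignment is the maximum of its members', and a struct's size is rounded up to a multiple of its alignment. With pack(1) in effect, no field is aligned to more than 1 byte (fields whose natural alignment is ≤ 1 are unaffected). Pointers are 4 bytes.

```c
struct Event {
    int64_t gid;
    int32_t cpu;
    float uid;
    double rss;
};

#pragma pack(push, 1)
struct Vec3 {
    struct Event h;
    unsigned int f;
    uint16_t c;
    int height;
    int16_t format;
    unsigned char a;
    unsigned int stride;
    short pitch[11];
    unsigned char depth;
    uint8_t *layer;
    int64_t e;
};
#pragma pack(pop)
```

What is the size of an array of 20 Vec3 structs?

Event: 0..8  gid  (8B, 8-aligned); 8..12  cpu  (4B, 4-aligned); 12..16  uid  (4B, 4-aligned); 16..24  rss  (8B, 8-aligned); sizeof = 24, alignof = 8
0..24  h  (24B, 1-aligned)
24..28  f  (4B, 1-aligned)
28..30  c  (2B, 1-aligned)
30..34  height  (4B, 1-aligned)
34..36  format  (2B, 1-aligned)
36..37  a  (1B, 1-aligned)
37..41  stride  (4B, 1-aligned)
41..63  pitch  (22B, 1-aligned)
63..64  depth  (1B, 1-aligned)
64..68  layer  (4B, 1-aligned)
68..76  e  (8B, 1-aligned)
sizeof = 76, alignof = 1
array of 20: 20 × 76 = 1520

1520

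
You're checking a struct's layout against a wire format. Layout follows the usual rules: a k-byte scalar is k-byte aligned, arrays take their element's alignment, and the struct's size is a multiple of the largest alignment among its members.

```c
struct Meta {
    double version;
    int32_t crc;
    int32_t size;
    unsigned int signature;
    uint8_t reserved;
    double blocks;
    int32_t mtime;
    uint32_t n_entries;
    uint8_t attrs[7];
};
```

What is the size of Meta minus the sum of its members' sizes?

0..8  version  (8B, 8-aligned)
8..12  crc  (4B, 4-aligned)
12..16  size  (4B, 4-aligned)
16..20  signature  (4B, 4-aligned)
20..21  reserved  (1B, 1-aligned)
21..24  -- padding (3B)
24..32  blocks  (8B, 8-aligned)
32..36  mtime  (4B, 4-aligned)
36..40  n_entries  (4B, 4-aligned)
40..47  attrs  (7B, 1-aligned)
47..48  -- tail padding (1B)
sizeof = 48, alignof = 8
data bytes 44, size 48 → padding 4

4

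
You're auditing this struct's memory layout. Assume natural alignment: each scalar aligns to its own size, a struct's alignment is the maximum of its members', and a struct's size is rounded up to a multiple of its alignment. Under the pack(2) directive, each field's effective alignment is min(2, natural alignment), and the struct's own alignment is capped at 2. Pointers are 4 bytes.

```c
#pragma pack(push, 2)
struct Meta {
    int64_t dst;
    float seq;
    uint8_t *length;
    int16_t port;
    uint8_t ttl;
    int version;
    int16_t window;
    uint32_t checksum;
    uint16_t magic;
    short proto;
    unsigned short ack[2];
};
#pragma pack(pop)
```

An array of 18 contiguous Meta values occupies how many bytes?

684

0..8  dst  (8B, 2-aligned)
8..12  seq  (4B, 2-aligned)
12..16  length  (4B, 2-aligned)
16..18  port  (2B, 2-aligned)
18..19  ttl  (1B, 1-aligned)
19..20  -- padding (1B)
20..24  version  (4B, 2-aligned)
24..26  window  (2B, 2-aligned)
26..30  checksum  (4B, 2-aligned)
30..32  magic  (2B, 2-aligned)
32..34  proto  (2B, 2-aligned)
34..38  ack  (4B, 2-aligned)
sizeof = 38, alignof = 2
array of 18: 18 × 38 = 684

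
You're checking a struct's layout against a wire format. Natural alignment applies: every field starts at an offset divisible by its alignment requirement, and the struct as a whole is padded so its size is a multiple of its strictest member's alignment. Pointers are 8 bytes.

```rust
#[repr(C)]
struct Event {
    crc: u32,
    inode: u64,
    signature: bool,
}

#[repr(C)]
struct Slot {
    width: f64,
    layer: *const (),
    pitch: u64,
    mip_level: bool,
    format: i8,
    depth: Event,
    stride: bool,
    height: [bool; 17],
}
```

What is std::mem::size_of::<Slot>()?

80

Event: crc at 0 (size 4, align 4) → ends 4; pad 4 to align 8 for inode; inode at 8 (size 8, align 8) → ends 16; signature at 16 (size 1, align 1) → ends 17; tail pad 7 to reach multiple of 8; total 24 bytes, alignment 8
width at 0 (size 8, align 8) → ends 8
layer at 8 (size 8, align 8) → ends 16
pitch at 16 (size 8, align 8) → ends 24
mip_level at 24 (size 1, align 1) → ends 25
format at 25 (size 1, align 1) → ends 26
pad 6 to align 8 for depth
depth at 32 (size 24, align 8) → ends 56
stride at 56 (size 1, align 1) → ends 57
height at 57 (size 17, align 1) → ends 74
tail pad 6 to reach multiple of 8
total 80 bytes, alignment 8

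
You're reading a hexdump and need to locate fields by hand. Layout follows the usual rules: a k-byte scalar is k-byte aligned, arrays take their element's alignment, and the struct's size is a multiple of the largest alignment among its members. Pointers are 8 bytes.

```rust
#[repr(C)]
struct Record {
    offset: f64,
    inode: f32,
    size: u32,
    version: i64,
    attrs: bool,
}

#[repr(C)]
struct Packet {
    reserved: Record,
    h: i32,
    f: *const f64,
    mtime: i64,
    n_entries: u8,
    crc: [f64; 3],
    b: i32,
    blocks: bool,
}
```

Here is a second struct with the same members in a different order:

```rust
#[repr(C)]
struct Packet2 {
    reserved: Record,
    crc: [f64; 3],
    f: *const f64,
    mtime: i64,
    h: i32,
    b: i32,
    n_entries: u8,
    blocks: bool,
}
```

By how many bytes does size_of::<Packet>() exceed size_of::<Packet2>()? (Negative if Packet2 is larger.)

Record: @0: offset [8B, align 8] → 8; @8: inode [4B, align 4] → 12; @12: size [4B, align 4] → 16; @16: version [8B, align 8] → 24; @24: attrs [1B, align 1] → 25; +7 tail pad (align 8); size 32, align 8
@0: reserved [32B, align 8] → 32
@32: h [4B, align 4] → 36
+4 pad (align 8)
@40: f [8B, align 8] → 48
@48: mtime [8B, align 8] → 56
@56: n_entries [1B, align 1] → 57
+7 pad (align 8)
@64: crc [24B, align 8] → 88
@88: b [4B, align 4] → 92
@92: blocks [1B, align 1] → 93
+3 tail pad (align 8)
size 96, align 8
— Packet2 —
@0: reserved [32B, align 8] → 32
@32: crc [24B, align 8] → 56
@56: f [8B, align 8] → 64
@64: mtime [8B, align 8] → 72
@72: h [4B, align 4] → 76
@76: b [4B, align 4] → 80
@80: n_entries [1B, align 1] → 81
@81: blocks [1B, align 1] → 82
+6 tail pad (align 8)
size 88, align 8
96 − 88 = 8

8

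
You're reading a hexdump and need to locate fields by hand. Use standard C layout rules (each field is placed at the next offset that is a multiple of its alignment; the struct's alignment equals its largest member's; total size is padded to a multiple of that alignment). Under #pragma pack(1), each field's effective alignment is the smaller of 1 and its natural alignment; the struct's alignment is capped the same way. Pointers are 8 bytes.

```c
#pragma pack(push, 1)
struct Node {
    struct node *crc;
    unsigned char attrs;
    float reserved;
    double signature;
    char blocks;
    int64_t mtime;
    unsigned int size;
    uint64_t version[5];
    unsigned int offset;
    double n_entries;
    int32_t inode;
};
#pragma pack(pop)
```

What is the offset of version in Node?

crc at 0 (size 8, align 1) → ends 8
attrs at 8 (size 1, align 1) → ends 9
reserved at 9 (size 4, align 1) → ends 13
signature at 13 (size 8, align 1) → ends 21
blocks at 21 (size 1, align 1) → ends 22
mtime at 22 (size 8, align 1) → ends 30
size at 30 (size 4, align 1) → ends 34
version at 34 (size 40, align 1) → ends 74

34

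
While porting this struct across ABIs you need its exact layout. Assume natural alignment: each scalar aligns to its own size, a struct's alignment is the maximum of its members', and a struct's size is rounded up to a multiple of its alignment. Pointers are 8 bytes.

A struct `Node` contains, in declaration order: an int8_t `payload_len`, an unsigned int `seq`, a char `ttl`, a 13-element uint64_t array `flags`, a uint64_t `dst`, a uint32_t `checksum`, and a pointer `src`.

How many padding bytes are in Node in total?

14

@0: payload_len [1B, align 1] → 1
+3 pad (align 4)
@4: seq [4B, align 4] → 8
@8: ttl [1B, align 1] → 9
+7 pad (align 8)
@16: flags [104B, align 8] → 120
@120: dst [8B, align 8] → 128
@128: checksum [4B, align 4] → 132
+4 pad (align 8)
@136: src [8B, align 8] → 144
size 144, align 8
data bytes 130, size 144 → padding 14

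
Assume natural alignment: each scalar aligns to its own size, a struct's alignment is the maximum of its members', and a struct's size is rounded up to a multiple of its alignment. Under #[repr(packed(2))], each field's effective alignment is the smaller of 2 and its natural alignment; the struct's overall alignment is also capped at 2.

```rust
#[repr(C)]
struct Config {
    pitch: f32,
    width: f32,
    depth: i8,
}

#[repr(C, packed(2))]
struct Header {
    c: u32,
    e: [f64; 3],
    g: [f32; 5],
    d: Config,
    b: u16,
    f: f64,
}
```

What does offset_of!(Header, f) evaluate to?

62

Config: pitch at 0 (size 4, align 4) → ends 4; width at 4 (size 4, align 4) → ends 8; depth at 8 (size 1, align 1) → ends 9; tail pad 3 to reach multiple of 4; total 12 bytes, alignment 4
c at 0 (size 4, align 2) → ends 4
e at 4 (size 24, align 2) → ends 28
g at 28 (size 20, align 2) → ends 48
d at 48 (size 12, align 2) → ends 60
b at 60 (size 2, align 2) → ends 62
f at 62 (size 8, align 2) → ends 70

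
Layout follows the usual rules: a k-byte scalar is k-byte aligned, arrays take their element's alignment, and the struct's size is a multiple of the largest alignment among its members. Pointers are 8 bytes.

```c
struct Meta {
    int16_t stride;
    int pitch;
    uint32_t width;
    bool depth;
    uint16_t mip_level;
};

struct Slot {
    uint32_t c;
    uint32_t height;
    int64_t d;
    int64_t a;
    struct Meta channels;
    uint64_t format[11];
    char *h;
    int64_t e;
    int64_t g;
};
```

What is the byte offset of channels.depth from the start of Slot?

Meta: stride at 0 (size 2, align 2) → ends 2; pad 2 to align 4 for pitch; pitch at 4 (size 4, align 4) → ends 8; width at 8 (size 4, align 4) → ends 12; depth at 12 (size 1, align 1) → ends 13; pad 1 to align 2 for mip_level; mip_level at 14 (size 2, align 2) → ends 16; total 16 bytes, alignment 4
c at 0 (size 4, align 4) → ends 4
height at 4 (size 4, align 4) → ends 8
d at 8 (size 8, align 8) → ends 16
a at 16 (size 8, align 8) → ends 24
channels at 24 (size 16, align 4) → ends 40
within Meta: depth at 12
24 + 12 = 36

36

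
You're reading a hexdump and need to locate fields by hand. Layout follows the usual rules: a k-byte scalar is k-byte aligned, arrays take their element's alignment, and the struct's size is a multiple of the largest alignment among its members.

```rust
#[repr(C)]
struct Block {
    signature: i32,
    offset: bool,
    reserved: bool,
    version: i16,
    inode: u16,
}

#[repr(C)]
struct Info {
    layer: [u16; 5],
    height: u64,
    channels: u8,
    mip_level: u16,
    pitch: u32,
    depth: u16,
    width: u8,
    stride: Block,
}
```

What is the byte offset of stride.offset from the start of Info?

40

Block: 0..4  signature  (4B, 4-aligned); 4..5  offset  (1B, 1-aligned); 5..6  reserved  (1B, 1-aligned); 6..8  version  (2B, 2-aligned); 8..10  inode  (2B, 2-aligned); 10..12  -- tail padding (2B); sizeof = 12, alignof = 4
0..10  layer  (10B, 2-aligned)
10..16  -- padding (6B)
16..24  height  (8B, 8-aligned)
24..25  channels  (1B, 1-aligned)
25..26  -- padding (1B)
26..28  mip_level  (2B, 2-aligned)
28..32  pitch  (4B, 4-aligned)
32..34  depth  (2B, 2-aligned)
34..35  width  (1B, 1-aligned)
35..36  -- padding (1B)
36..48  stride  (12B, 4-aligned)
within Block: offset at 4
36 + 4 = 40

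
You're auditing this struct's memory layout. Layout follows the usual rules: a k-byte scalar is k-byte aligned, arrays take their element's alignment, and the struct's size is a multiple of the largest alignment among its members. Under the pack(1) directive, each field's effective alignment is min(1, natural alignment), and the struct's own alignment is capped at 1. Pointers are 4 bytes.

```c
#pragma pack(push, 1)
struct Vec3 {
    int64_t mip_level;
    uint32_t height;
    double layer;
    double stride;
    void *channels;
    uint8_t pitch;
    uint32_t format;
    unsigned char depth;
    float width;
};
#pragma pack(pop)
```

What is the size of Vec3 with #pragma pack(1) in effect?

42

0..8  mip_level  (8B, 1-aligned)
8..12  height  (4B, 1-aligned)
12..20  layer  (8B, 1-aligned)
20..28  stride  (8B, 1-aligned)
28..32  channels  (4B, 1-aligned)
32..33  pitch  (1B, 1-aligned)
33..37  format  (4B, 1-aligned)
37..38  depth  (1B, 1-aligned)
38..42  width  (4B, 1-aligned)
sizeof = 42, alignof = 1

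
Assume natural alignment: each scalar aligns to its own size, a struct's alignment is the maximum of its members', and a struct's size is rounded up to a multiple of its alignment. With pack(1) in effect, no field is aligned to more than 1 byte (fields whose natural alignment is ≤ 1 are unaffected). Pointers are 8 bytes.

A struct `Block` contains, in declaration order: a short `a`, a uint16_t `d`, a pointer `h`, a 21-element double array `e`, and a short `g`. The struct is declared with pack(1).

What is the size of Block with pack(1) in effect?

0..2  a  (2B, 1-aligned)
2..4  d  (2B, 1-aligned)
4..12  h  (8B, 1-aligned)
12..180  e  (168B, 1-aligned)
180..182  g  (2B, 1-aligned)
sizeof = 182, alignof = 1

182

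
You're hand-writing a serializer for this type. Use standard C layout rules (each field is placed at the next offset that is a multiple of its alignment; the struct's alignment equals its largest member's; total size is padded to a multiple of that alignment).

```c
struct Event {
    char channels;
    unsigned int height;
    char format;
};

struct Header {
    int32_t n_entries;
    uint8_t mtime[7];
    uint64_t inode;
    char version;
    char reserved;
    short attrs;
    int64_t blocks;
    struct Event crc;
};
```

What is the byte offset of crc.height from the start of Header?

Event: @0: channels [1B, align 1] → 1; +3 pad (align 4); @4: height [4B, align 4] → 8; @8: format [1B, align 1] → 9; +3 tail pad (align 4); size 12, align 4
@0: n_entries [4B, align 4] → 4
@4: mtime [7B, align 1] → 11
+5 pad (align 8)
@16: inode [8B, align 8] → 24
@24: version [1B, align 1] → 25
@25: reserved [1B, align 1] → 26
@26: attrs [2B, align 2] → 28
+4 pad (align 8)
@32: blocks [8B, align 8] → 40
@40: crc [12B, align 4] → 52
within Event: height at 4
40 + 4 = 44

44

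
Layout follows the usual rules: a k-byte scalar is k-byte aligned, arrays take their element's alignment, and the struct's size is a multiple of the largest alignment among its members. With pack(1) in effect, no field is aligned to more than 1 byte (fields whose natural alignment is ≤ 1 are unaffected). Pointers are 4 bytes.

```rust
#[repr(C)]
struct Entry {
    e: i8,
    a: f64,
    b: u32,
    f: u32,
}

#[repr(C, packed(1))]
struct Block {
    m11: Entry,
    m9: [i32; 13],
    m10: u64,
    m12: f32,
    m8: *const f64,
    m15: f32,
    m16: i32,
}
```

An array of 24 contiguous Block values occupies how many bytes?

Entry: 0..1  e  (1B, 1-aligned); 1..8  -- padding (7B); 8..16  a  (8B, 8-aligned); 16..20  b  (4B, 4-aligned); 20..24  f  (4B, 4-aligned); sizeof = 24, alignof = 8
0..24  m11  (24B, 1-aligned)
24..76  m9  (52B, 1-aligned)
76..84  m10  (8B, 1-aligned)
84..88  m12  (4B, 1-aligned)
88..92  m8  (4B, 1-aligned)
92..96  m15  (4B, 1-aligned)
96..100  m16  (4B, 1-aligned)
sizeof = 100, alignof = 1
array of 24: 24 × 100 = 2400

2400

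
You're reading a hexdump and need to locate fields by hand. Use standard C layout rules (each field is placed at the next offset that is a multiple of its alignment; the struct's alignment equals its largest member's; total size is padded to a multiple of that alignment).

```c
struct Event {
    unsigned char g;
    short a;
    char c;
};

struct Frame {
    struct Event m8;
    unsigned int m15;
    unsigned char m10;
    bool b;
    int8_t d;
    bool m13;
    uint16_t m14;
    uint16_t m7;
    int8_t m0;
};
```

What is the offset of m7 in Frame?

18

Event: g at 0 (size 1, align 1) → ends 1; pad 1 to align 2 for a; a at 2 (size 2, align 2) → ends 4; c at 4 (size 1, align 1) → ends 5; tail pad 1 to reach multiple of 2; total 6 bytes, alignment 2
m8 at 0 (size 6, align 2) → ends 6
pad 2 to align 4 for m15
m15 at 8 (size 4, align 4) → ends 12
m10 at 12 (size 1, align 1) → ends 13
b at 13 (size 1, align 1) → ends 14
d at 14 (size 1, align 1) → ends 15
m13 at 15 (size 1, align 1) → ends 16
m14 at 16 (size 2, align 2) → ends 18
m7 at 18 (size 2, align 2) → ends 20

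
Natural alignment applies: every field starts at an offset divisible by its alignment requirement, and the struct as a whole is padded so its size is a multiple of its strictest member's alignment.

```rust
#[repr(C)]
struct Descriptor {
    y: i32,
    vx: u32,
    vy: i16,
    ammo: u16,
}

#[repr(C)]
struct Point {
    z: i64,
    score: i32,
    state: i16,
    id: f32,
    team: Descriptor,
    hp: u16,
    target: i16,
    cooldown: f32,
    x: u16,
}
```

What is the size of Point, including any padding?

48

Descriptor: y at 0 (size 4, align 4) → ends 4; vx at 4 (size 4, align 4) → ends 8; vy at 8 (size 2, align 2) → ends 10; ammo at 10 (size 2, align 2) → ends 12; total 12 bytes, alignment 4
z at 0 (size 8, align 8) → ends 8
score at 8 (size 4, align 4) → ends 12
state at 12 (size 2, align 2) → ends 14
pad 2 to align 4 for id
id at 16 (size 4, align 4) → ends 20
team at 20 (size 12, align 4) → ends 32
hp at 32 (size 2, align 2) → ends 34
target at 34 (size 2, align 2) → ends 36
cooldown at 36 (size 4, align 4) → ends 40
x at 40 (size 2, align 2) → ends 42
tail pad 6 to reach multiple of 8
total 48 bytes, alignment 8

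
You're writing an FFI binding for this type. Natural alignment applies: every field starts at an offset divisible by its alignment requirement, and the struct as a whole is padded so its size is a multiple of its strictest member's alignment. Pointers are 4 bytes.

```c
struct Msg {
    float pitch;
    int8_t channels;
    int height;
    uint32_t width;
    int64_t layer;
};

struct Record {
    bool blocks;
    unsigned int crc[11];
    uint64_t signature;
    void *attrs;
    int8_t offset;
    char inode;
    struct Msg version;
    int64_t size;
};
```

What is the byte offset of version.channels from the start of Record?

68

Msg: @0: pitch [4B, align 4] → 4; @4: channels [1B, align 1] → 5; +3 pad (align 4); @8: height [4B, align 4] → 12; @12: width [4B, align 4] → 16; @16: layer [8B, align 8] → 24; size 24, align 8
@0: blocks [1B, align 1] → 1
+3 pad (align 4)
@4: crc [44B, align 4] → 48
@48: signature [8B, align 8] → 56
@56: attrs [4B, align 4] → 60
@60: offset [1B, align 1] → 61
@61: inode [1B, align 1] → 62
+2 pad (align 8)
@64: version [24B, align 8] → 88
within Msg: channels at 4
64 + 4 = 68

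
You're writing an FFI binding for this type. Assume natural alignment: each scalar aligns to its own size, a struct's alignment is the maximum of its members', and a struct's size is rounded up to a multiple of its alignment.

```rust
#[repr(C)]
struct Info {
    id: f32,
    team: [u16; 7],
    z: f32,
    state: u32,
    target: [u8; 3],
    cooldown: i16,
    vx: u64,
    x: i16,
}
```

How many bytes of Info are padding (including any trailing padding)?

15

0..4  id  (4B, 4-aligned)
4..18  team  (14B, 2-aligned)
18..20  -- padding (2B)
20..24  z  (4B, 4-aligned)
24..28  state  (4B, 4-aligned)
28..31  target  (3B, 1-aligned)
31..32  -- padding (1B)
32..34  cooldown  (2B, 2-aligned)
34..40  -- padding (6B)
40..48  vx  (8B, 8-aligned)
48..50  x  (2B, 2-aligned)
50..56  -- tail padding (6B)
sizeof = 56, alignof = 8
data bytes 41, size 56 → padding 15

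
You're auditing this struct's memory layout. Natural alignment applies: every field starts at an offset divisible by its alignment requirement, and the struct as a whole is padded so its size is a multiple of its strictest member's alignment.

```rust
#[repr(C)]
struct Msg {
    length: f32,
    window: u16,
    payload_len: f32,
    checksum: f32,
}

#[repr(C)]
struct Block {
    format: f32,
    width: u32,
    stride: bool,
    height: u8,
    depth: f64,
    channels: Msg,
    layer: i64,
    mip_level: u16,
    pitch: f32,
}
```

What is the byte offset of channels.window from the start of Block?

Msg: length at 0 (size 4, align 4) → ends 4; window at 4 (size 2, align 2) → ends 6; pad 2 to align 4 for payload_len; payload_len at 8 (size 4, align 4) → ends 12; checksum at 12 (size 4, align 4) → ends 16; total 16 bytes, alignment 4
format at 0 (size 4, align 4) → ends 4
width at 4 (size 4, align 4) → ends 8
stride at 8 (size 1, align 1) → ends 9
height at 9 (size 1, align 1) → ends 10
pad 6 to align 8 for depth
depth at 16 (size 8, align 8) → ends 24
channels at 24 (size 16, align 4) → ends 40
within Msg: window at 4
24 + 4 = 28

28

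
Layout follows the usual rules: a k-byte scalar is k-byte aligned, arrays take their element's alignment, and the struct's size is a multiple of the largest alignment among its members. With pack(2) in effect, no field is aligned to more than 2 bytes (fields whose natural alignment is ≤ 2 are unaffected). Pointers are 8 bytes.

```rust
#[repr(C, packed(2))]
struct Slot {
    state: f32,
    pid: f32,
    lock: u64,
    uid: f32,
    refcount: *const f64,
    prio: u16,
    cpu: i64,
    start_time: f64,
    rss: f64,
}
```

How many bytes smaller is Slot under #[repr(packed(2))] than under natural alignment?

natural layout:
  state at 0 (size 4, align 4) → ends 4
  pid at 4 (size 4, align 4) → ends 8
  lock at 8 (size 8, align 8) → ends 16
  uid at 16 (size 4, align 4) → ends 20
  pad 4 to align 8 for refcount
  refcount at 24 (size 8, align 8) → ends 32
  prio at 32 (size 2, align 2) → ends 34
  pad 6 to align 8 for cpu
  cpu at 40 (size 8, align 8) → ends 48
  start_time at 48 (size 8, align 8) → ends 56
  rss at 56 (size 8, align 8) → ends 64
  total 64 bytes, alignment 8
packed(2) layout:
  state at 0 (size 4, align 2) → ends 4
  pid at 4 (size 4, align 2) → ends 8
  lock at 8 (size 8, align 2) → ends 16
  uid at 16 (size 4, align 2) → ends 20
  refcount at 20 (size 8, align 2) → ends 28
  prio at 28 (size 2, align 2) → ends 30
  cpu at 30 (size 8, align 2) → ends 38
  start_time at 38 (size 8, align 2) → ends 46
  rss at 46 (size 8, align 2) → ends 54
  total 54 bytes, alignment 2
64 − 54 = 10

10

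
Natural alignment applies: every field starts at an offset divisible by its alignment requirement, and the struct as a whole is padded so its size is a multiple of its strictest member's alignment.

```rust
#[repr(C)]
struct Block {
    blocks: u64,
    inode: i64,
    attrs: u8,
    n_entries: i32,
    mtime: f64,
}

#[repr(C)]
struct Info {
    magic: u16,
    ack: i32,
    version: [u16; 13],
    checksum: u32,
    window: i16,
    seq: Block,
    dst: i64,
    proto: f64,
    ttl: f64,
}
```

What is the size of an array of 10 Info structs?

1040

Block: blocks at 0 (size 8, align 8) → ends 8; inode at 8 (size 8, align 8) → ends 16; attrs at 16 (size 1, align 1) → ends 17; pad 3 to align 4 for n_entries; n_entries at 20 (size 4, align 4) → ends 24; mtime at 24 (size 8, align 8) → ends 32; total 32 bytes, alignment 8
magic at 0 (size 2, align 2) → ends 2
pad 2 to align 4 for ack
ack at 4 (size 4, align 4) → ends 8
version at 8 (size 26, align 2) → ends 34
pad 2 to align 4 for checksum
checksum at 36 (size 4, align 4) → ends 40
window at 40 (size 2, align 2) → ends 42
pad 6 to align 8 for seq
seq at 48 (size 32, align 8) → ends 80
dst at 80 (size 8, align 8) → ends 88
proto at 88 (size 8, align 8) → ends 96
ttl at 96 (size 8, align 8) → ends 104
total 104 bytes, alignment 8
array of 10: 10 × 104 = 1040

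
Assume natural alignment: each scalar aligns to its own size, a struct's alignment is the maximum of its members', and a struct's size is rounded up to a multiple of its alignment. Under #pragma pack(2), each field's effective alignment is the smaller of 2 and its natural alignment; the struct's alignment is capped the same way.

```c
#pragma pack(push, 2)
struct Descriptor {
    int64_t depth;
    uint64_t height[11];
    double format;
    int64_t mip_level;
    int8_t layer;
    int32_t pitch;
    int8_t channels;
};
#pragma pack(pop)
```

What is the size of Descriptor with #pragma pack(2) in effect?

120

depth at 0 (size 8, align 2) → ends 8
height at 8 (size 88, align 2) → ends 96
format at 96 (size 8, align 2) → ends 104
mip_level at 104 (size 8, align 2) → ends 112
layer at 112 (size 1, align 1) → ends 113
pad 1 to align 2 for pitch
pitch at 114 (size 4, align 2) → ends 118
channels at 118 (size 1, align 1) → ends 119
tail pad 1 to reach multiple of 2
total 120 bytes, alignment 2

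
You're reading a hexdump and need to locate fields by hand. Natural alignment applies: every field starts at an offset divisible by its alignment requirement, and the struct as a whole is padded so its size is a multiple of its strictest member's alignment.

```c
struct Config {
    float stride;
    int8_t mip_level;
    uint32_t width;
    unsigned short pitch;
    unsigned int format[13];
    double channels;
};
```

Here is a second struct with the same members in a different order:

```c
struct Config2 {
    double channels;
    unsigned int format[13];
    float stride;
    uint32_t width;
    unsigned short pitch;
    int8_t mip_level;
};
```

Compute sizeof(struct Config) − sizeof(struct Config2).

8

0..4  stride  (4B, 4-aligned)
4..5  mip_level  (1B, 1-aligned)
5..8  -- padding (3B)
8..12  width  (4B, 4-aligned)
12..14  pitch  (2B, 2-aligned)
14..16  -- padding (2B)
16..68  format  (52B, 4-aligned)
68..72  -- padding (4B)
72..80  channels  (8B, 8-aligned)
sizeof = 80, alignof = 8
— Config2 —
0..8  channels  (8B, 8-aligned)
8..60  format  (52B, 4-aligned)
60..64  stride  (4B, 4-aligned)
64..68  width  (4B, 4-aligned)
68..70  pitch  (2B, 2-aligned)
70..71  mip_level  (1B, 1-aligned)
71..72  -- tail padding (1B)
sizeof = 72, alignof = 8
80 − 72 = 8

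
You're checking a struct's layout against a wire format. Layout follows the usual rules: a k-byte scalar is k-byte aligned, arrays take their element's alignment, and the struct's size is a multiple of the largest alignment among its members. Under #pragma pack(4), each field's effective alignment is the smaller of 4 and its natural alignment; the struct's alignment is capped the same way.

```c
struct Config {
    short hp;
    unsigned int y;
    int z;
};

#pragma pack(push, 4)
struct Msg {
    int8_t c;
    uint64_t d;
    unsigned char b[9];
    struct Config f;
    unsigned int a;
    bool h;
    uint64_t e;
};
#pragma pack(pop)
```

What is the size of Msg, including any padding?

52

Config: hp at 0 (size 2, align 2) → ends 2; pad 2 to align 4 for y; y at 4 (size 4, align 4) → ends 8; z at 8 (size 4, align 4) → ends 12; total 12 bytes, alignment 4
c at 0 (size 1, align 1) → ends 1
pad 3 to align 4 for d
d at 4 (size 8, align 4) → ends 12
b at 12 (size 9, align 1) → ends 21
pad 3 to align 4 for f
f at 24 (size 12, align 4) → ends 36
a at 36 (size 4, align 4) → ends 40
h at 40 (size 1, align 1) → ends 41
pad 3 to align 4 for e
e at 44 (size 8, align 4) → ends 52
total 52 bytes, alignment 4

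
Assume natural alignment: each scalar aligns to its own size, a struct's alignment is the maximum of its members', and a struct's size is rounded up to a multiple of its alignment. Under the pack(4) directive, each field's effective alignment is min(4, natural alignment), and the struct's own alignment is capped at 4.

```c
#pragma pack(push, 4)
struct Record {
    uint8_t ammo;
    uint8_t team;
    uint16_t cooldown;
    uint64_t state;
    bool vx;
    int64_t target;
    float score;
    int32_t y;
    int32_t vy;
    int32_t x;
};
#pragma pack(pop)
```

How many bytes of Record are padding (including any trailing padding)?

@0: ammo [1B, align 1] → 1
@1: team [1B, align 1] → 2
@2: cooldown [2B, align 2] → 4
@4: state [8B, align 4] → 12
@12: vx [1B, align 1] → 13
+3 pad (align 4)
@16: target [8B, align 4] → 24
@24: score [4B, align 4] → 28
@28: y [4B, align 4] → 32
@32: vy [4B, align 4] → 36
@36: x [4B, align 4] → 40
size 40, align 4
data bytes 37, size 40 → padding 3

3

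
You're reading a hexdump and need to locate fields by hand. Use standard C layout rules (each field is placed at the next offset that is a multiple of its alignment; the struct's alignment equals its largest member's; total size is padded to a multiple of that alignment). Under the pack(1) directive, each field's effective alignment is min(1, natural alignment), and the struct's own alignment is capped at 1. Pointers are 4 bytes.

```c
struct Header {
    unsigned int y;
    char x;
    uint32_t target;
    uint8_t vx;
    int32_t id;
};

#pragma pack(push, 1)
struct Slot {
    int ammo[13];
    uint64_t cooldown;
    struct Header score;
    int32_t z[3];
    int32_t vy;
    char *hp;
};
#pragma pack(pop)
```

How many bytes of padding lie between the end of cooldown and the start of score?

Header: 0..4  y  (4B, 4-aligned); 4..5  x  (1B, 1-aligned); 5..8  -- padding (3B); 8..12  target  (4B, 4-aligned); 12..13  vx  (1B, 1-aligned); 13..16  -- padding (3B); 16..20  id  (4B, 4-aligned); sizeof = 20, alignof = 4
0..52  ammo  (52B, 1-aligned)
52..60  cooldown  (8B, 1-aligned)
60..80  score  (20B, 1-aligned)

0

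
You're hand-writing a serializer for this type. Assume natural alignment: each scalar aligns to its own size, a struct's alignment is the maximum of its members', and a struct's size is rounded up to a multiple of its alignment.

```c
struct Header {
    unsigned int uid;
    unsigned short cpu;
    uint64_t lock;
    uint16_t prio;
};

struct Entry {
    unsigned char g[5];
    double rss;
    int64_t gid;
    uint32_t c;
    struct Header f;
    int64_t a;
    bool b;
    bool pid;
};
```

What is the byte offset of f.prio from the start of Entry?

48

Header: 0..4  uid  (4B, 4-aligned); 4..6  cpu  (2B, 2-aligned); 6..8  -- padding (2B); 8..16  lock  (8B, 8-aligned); 16..18  prio  (2B, 2-aligned); 18..24  -- tail padding (6B); sizeof = 24, alignof = 8
0..5  g  (5B, 1-aligned)
5..8  -- padding (3B)
8..16  rss  (8B, 8-aligned)
16..24  gid  (8B, 8-aligned)
24..28  c  (4B, 4-aligned)
28..32  -- padding (4B)
32..56  f  (24B, 8-aligned)
within Header: prio at 16
32 + 16 = 48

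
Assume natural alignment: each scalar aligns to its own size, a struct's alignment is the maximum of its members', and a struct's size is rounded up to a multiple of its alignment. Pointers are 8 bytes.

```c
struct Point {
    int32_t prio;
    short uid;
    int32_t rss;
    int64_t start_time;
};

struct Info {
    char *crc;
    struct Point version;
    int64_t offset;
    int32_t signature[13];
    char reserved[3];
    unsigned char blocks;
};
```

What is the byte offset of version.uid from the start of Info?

Point: 0..4  prio  (4B, 4-aligned); 4..6  uid  (2B, 2-aligned); 6..8  -- padding (2B); 8..12  rss  (4B, 4-aligned); 12..16  -- padding (4B); 16..24  start_time  (8B, 8-aligned); sizeof = 24, alignof = 8
0..8  crc  (8B, 8-aligned)
8..32  version  (24B, 8-aligned)
within Point: uid at 4
8 + 4 = 12

12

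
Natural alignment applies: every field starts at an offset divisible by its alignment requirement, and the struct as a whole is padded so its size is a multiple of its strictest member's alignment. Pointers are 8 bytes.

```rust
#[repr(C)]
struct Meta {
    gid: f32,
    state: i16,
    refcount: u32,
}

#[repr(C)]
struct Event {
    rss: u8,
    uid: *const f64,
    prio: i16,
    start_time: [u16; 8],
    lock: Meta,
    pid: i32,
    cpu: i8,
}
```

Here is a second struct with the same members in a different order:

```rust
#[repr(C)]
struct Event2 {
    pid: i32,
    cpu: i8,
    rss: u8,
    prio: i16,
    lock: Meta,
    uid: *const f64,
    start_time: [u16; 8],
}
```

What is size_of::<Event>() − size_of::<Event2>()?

Meta: @0: gid [4B, align 4] → 4; @4: state [2B, align 2] → 6; +2 pad (align 4); @8: refcount [4B, align 4] → 12; size 12, align 4
@0: rss [1B, align 1] → 1
+7 pad (align 8)
@8: uid [8B, align 8] → 16
@16: prio [2B, align 2] → 18
@18: start_time [16B, align 2] → 34
+2 pad (align 4)
@36: lock [12B, align 4] → 48
@48: pid [4B, align 4] → 52
@52: cpu [1B, align 1] → 53
+3 tail pad (align 8)
size 56, align 8
— Event2 —
@0: pid [4B, align 4] → 4
@4: cpu [1B, align 1] → 5
@5: rss [1B, align 1] → 6
@6: prio [2B, align 2] → 8
@8: lock [12B, align 4] → 20
+4 pad (align 8)
@24: uid [8B, align 8] → 32
@32: start_time [16B, align 2] → 48
size 48, align 8
56 − 48 = 8

8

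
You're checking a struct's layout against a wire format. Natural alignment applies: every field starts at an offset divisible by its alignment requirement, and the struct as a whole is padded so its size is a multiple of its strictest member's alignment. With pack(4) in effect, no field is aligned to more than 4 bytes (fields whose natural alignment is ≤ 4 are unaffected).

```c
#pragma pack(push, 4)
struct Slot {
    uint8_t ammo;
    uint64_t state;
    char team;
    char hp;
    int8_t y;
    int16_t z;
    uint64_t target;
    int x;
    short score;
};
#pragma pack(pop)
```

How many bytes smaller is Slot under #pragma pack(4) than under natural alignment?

4

natural layout:
  @0: ammo [1B, align 1] → 1
  +7 pad (align 8)
  @8: state [8B, align 8] → 16
  @16: team [1B, align 1] → 17
  @17: hp [1B, align 1] → 18
  @18: y [1B, align 1] → 19
  +1 pad (align 2)
  @20: z [2B, align 2] → 22
  +2 pad (align 8)
  @24: target [8B, align 8] → 32
  @32: x [4B, align 4] → 36
  @36: score [2B, align 2] → 38
  +2 tail pad (align 8)
  size 40, align 8
packed(4) layout:
  @0: ammo [1B, align 1] → 1
  +3 pad (align 4)
  @4: state [8B, align 4] → 12
  @12: team [1B, align 1] → 13
  @13: hp [1B, align 1] → 14
  @14: y [1B, align 1] → 15
  +1 pad (align 2)
  @16: z [2B, align 2] → 18
  +2 pad (align 4)
  @20: target [8B, align 4] → 28
  @28: x [4B, align 4] → 32
  @32: score [2B, align 2] → 34
  +2 tail pad (align 4)
  size 36, align 4
40 − 36 = 4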